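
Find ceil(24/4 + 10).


24/4 = 6
6 + 10 = 16
ceil(16) = 16

16


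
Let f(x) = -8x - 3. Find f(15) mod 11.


f(15) = -123
-123 mod 11 = 9

9


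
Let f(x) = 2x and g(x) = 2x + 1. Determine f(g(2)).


g(2) = 5
f(5) = 10

10


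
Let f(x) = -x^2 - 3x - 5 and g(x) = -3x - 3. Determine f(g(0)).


g(0) = -3
f(-3) = (-1)*(-3)^2 - 3*(-3) - 5 = -5

-5


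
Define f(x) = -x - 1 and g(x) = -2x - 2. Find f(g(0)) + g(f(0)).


f(g(0)) = 1
g(f(0)) = 0
Sum = 1

1


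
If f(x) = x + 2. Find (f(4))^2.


f(4) = 6
(6)^2 = 36

36


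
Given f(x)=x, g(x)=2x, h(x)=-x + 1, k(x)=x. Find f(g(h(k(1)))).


0


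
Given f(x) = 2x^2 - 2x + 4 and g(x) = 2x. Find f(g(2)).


g(2) = 4
f(4) = 2*(4)^2 - 2*(4) + 4 = 28

28


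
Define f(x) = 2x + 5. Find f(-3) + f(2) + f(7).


f(-3) = -1
f(2) = 9
f(7) = 19
Sum = 27

27


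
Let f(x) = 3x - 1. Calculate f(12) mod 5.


0


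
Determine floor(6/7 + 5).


6/7 = 0.8571
0.8571 + 5 = 5.8571
floor(5.8571) = 5

5


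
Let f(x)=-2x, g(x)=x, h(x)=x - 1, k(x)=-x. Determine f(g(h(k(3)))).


8


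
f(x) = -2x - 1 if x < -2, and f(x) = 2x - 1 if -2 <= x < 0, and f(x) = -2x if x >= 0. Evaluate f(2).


2 satisfies x >= 0
f(2) = -4

-4


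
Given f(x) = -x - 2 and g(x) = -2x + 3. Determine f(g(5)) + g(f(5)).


f(g(5)) = 5
g(f(5)) = 17
Sum = 22

22


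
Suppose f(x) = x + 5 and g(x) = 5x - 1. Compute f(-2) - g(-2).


f(-2) = 3
g(-2) = -11
Difference = 14

14


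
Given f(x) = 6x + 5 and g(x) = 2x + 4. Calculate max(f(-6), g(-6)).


f(-6) = -31
g(-6) = -8
max = -8

-8


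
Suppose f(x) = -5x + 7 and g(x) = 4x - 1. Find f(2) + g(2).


f(2) = -3
g(2) = 7
Sum = 4

4


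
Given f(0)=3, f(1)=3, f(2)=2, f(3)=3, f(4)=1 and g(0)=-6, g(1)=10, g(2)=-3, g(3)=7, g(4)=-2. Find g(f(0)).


f(0) = 3
g(3) = 7

7


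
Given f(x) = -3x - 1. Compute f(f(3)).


29


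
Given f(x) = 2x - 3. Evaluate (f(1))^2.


f(1) = -1
(-1)^2 = 1

1


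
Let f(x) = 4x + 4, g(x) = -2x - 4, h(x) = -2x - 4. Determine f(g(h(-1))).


4


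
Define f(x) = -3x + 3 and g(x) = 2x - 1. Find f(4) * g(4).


-63


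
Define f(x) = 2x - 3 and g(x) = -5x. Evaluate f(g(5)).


-53


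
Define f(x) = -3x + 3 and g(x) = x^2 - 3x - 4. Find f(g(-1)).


g(-1) = 0
f(0) = 3

3


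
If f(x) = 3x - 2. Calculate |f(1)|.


f(1) = 1
|1| = 1

1


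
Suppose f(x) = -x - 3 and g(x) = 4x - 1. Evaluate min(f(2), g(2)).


f(2) = -5
g(2) = 7
min = -5

-5


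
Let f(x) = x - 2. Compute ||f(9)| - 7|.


f(9) = 7
|7| = 7
|7 - 7| = 0

0


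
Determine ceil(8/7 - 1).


8/7 = 1.1429
1.1429 - 1 = 0.1429
ceil(0.1429) = 1

1


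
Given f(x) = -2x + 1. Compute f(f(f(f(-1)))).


-21


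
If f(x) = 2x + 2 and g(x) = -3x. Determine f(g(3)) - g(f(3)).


f(g(3)) = -16
g(f(3)) = -24
Difference = 8

8


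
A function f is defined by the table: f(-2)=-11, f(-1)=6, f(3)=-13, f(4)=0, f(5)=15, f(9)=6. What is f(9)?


Reading from the table at x = 9

6


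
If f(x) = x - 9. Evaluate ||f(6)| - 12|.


f(6) = -3
|-3| = 3
|3 - 12| = 9

9


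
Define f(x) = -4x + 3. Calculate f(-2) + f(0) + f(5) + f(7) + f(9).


f(-2) = 11
f(0) = 3
f(5) = -17
f(7) = -25
f(9) = -33
Sum = -61

-61


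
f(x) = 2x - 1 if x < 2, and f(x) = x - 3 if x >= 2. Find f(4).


4 satisfies x >= 2
f(4) = 1

1


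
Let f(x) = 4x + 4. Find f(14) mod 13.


8


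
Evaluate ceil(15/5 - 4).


15/5 = 3
3 - 4 = -1
ceil(-1) = -1

-1


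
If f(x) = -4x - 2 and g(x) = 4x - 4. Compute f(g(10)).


g(10) = 36
f(36) = -146

-146


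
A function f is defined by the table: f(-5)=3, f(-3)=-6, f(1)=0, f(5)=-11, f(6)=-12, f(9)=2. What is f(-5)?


Reading from the table at x = -5

3


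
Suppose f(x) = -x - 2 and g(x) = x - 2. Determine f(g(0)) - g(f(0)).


f(g(0)) = 0
g(f(0)) = -4
Difference = 4

4


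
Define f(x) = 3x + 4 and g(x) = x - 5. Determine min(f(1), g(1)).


f(1) = 7
g(1) = -4
min = -4

-4


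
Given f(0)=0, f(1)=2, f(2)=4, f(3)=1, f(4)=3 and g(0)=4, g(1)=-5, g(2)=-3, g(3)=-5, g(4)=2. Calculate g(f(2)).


2


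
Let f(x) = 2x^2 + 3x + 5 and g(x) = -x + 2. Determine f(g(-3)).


70


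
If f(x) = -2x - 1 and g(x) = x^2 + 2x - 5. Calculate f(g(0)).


g(0) = -5
f(-5) = 9

9


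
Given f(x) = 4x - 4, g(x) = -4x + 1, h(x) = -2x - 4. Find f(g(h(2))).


h(2) = -8
g(-8) = 33
f(33) = 128

128


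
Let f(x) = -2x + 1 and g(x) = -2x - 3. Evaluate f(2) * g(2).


f(2) = -3
g(2) = -7
Product = 21

21


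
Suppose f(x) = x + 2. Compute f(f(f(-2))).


f(-2) = 0
f(0) = 2
f(2) = 4

4


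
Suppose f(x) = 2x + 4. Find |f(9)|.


22


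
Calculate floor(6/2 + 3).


6/2 = 3
3 + 3 = 6
floor(6) = 6

6


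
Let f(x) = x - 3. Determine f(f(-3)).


f(-3) = -6
f(-6) = -9

-9


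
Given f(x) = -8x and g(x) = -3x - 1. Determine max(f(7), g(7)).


f(7) = -56
g(7) = -22
max = -22

-22


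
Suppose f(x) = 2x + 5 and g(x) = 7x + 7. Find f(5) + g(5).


57


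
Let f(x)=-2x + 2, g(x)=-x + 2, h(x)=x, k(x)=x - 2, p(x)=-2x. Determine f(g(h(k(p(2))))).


p(2) = -4
k(-4) = -6
h(-6) = -6
g(-6) = 8
f(8) = -14

-14


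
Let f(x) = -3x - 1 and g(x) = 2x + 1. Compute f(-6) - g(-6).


28


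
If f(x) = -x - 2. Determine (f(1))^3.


f(1) = -3
(-3)^3 = -27

-27


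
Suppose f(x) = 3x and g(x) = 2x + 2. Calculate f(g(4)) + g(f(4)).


56


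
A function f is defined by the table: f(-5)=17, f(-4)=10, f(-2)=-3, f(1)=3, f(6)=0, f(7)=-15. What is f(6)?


Reading from the table at x = 6

0


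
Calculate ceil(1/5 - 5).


-4


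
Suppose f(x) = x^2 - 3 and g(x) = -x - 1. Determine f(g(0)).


g(0) = -1
f(-1) = 1*(-1)^2 - 3 = -2

-2


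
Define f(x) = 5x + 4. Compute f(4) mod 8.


f(4) = 24
24 mod 8 = 0

0


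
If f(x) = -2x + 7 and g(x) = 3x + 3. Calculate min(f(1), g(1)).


f(1) = 5
g(1) = 6
min = 5

5


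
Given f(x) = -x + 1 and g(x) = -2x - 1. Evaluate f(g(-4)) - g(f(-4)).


f(g(-4)) = -6
g(f(-4)) = -11
Difference = 5

5


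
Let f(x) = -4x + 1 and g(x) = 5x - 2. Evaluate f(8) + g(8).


f(8) = -31
g(8) = 38
Sum = 7

7


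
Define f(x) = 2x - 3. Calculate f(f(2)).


f(2) = 1
f(1) = -1

-1


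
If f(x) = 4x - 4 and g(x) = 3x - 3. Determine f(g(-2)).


-40


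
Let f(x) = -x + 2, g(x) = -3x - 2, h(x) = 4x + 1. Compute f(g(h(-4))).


h(-4) = -15
g(-15) = 43
f(43) = -41

-41


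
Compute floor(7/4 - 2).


7/4 = 1.75
1.75 - 2 = -0.25
floor(-0.25) = -1

-1


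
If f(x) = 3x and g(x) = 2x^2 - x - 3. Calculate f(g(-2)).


21


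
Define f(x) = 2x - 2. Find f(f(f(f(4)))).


f(4) = 6
f(6) = 10
f(10) = 18
f(18) = 34

34


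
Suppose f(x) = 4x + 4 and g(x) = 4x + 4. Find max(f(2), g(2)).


f(2) = 12
g(2) = 12
max = 12

12


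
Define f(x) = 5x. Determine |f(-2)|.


f(-2) = -10
|-10| = 10

10


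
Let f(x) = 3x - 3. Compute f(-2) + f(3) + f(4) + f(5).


f(-2) = -9
f(3) = 6
f(4) = 9
f(5) = 12
Sum = 18

18


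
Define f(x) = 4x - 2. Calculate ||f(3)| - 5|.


f(3) = 10
|10| = 10
|10 - 5| = 5

5


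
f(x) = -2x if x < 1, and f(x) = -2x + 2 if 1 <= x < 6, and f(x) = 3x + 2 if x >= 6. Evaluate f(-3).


-3 satisfies x < 1
f(-3) = 6

6


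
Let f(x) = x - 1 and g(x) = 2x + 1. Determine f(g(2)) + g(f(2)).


7


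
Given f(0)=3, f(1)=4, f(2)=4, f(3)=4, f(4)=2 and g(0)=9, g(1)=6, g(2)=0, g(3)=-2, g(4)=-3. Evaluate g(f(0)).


f(0) = 3
g(3) = -2

-2


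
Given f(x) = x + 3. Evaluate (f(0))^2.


f(0) = 3
(3)^2 = 9

9


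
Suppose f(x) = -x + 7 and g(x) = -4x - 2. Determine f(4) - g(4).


21


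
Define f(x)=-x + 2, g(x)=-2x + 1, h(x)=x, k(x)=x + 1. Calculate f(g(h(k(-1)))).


1


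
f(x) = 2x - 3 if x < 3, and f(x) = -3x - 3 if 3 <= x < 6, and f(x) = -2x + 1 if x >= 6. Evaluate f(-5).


-13


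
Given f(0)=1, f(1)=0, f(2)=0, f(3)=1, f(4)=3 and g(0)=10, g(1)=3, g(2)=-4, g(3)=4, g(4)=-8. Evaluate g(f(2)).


f(2) = 0
g(0) = 10

10


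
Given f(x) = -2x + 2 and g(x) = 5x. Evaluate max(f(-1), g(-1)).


f(-1) = 4
g(-1) = -5
max = 4

4


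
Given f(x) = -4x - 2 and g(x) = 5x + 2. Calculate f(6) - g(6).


f(6) = -26
g(6) = 32
Difference = -58

-58


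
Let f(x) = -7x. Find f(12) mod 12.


0


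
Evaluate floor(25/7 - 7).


25/7 = 3.5714
3.5714 - 7 = -3.4286
floor(-3.4286) = -4

-4


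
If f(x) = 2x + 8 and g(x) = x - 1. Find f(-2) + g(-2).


f(-2) = 4
g(-2) = -3
Sum = 1

1


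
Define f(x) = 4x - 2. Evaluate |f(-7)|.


f(-7) = -30
|-30| = 30

30


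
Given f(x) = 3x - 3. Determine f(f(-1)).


f(-1) = -6
f(-6) = -21

-21


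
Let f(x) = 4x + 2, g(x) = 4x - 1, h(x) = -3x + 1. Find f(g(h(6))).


h(6) = -17
g(-17) = -69
f(-69) = -274

-274


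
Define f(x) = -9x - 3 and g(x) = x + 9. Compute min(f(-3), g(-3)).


f(-3) = 24
g(-3) = 6
min = 6

6


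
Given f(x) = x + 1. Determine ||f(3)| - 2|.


2


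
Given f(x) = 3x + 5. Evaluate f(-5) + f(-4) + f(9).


15


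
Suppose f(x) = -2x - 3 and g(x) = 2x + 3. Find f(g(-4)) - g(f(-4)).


f(g(-4)) = 7
g(f(-4)) = 13
Difference = -6

-6


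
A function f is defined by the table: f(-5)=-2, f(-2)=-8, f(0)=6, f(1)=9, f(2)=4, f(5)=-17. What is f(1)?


Reading from the table at x = 1

9


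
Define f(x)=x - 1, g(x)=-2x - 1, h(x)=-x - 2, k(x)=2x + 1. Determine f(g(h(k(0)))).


k(0) = 1
h(1) = -3
g(-3) = 5
f(5) = 4

4


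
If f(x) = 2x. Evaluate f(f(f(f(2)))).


f(2) = 4
f(4) = 8
f(8) = 16
f(16) = 32

32


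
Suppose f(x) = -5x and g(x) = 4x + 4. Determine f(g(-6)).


g(-6) = -20
f(-20) = 100

100


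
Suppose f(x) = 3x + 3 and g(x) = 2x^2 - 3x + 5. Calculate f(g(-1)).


33


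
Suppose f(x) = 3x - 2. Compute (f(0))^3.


-8


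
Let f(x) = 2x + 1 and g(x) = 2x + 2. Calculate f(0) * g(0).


2


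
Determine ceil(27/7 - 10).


27/7 = 3.8571
3.8571 - 10 = -6.1429
ceil(-6.1429) = -6

-6


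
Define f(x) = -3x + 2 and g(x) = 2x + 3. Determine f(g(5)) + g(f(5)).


f(g(5)) = -37
g(f(5)) = -23
Sum = -60

-60


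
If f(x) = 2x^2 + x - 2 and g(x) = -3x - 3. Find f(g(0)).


13


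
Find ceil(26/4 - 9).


-2


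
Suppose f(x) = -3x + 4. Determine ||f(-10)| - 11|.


f(-10) = 34
|34| = 34
|34 - 11| = 23

23


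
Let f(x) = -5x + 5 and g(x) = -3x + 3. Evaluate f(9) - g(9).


f(9) = -40
g(9) = -24
Difference = -16

-16


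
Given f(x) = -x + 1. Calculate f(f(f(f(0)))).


f(0) = 1
f(1) = 0
f(0) = 1
f(1) = 0

0


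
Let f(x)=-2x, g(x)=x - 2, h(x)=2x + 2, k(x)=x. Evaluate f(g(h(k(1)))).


k(1) = 1
h(1) = 4
g(4) = 2
f(2) = -4

-4


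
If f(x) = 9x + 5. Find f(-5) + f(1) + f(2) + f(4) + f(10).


f(-5) = -40
f(1) = 14
f(2) = 23
f(4) = 41
f(10) = 95
Sum = 133

133


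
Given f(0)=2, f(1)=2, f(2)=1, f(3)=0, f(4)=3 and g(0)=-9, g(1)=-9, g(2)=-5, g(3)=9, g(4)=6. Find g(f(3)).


f(3) = 0
g(0) = -9

-9


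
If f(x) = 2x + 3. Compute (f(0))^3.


f(0) = 3
(3)^3 = 27

27


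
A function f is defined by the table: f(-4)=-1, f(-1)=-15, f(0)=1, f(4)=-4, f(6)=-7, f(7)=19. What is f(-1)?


Reading from the table at x = -1

-15


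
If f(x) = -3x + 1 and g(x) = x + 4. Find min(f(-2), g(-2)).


f(-2) = 7
g(-2) = 2
min = 2

2


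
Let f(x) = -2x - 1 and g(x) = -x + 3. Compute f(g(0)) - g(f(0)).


-11


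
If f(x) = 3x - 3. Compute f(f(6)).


f(6) = 15
f(15) = 42

42


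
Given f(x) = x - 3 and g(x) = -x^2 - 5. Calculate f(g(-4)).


g(-4) = -21
f(-21) = -24

-24


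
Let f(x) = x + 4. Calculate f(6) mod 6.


f(6) = 10
10 mod 6 = 4

4


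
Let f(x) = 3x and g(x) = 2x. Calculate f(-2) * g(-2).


f(-2) = -6
g(-2) = -4
Product = 24

24


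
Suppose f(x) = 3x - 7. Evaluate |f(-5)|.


f(-5) = -22
|-22| = 22

22


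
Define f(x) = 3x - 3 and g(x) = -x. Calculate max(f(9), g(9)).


24


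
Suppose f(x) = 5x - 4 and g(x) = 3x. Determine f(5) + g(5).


f(5) = 21
g(5) = 15
Sum = 36

36


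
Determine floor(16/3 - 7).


16/3 = 5.3333
5.3333 - 7 = -1.6667
floor(-1.6667) = -2

-2


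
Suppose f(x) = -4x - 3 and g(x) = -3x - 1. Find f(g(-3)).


g(-3) = 8
f(8) = -35

-35


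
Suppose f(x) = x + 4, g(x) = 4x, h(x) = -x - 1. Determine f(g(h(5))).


h(5) = -6
g(-6) = -24
f(-24) = -20

-20


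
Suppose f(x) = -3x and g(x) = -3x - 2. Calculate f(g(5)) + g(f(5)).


94


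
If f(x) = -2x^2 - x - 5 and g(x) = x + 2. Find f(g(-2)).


g(-2) = 0
f(0) = (-2)*(0)^2 - 1*(0) - 5 = -5

-5


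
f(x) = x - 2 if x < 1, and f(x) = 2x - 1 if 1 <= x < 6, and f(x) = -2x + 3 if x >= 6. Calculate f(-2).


-2 satisfies x < 1
f(-2) = -4

-4


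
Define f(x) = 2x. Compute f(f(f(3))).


f(3) = 6
f(6) = 12
f(12) = 24

24


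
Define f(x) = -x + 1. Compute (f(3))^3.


f(3) = -2
(-2)^3 = -8

-8


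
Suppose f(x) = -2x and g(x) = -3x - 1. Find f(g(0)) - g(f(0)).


f(g(0)) = 2
g(f(0)) = -1
Difference = 3

3


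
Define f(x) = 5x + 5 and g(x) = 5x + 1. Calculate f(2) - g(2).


f(2) = 15
g(2) = 11
Difference = 4

4


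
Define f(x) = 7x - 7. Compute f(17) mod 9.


f(17) = 112
112 mod 9 = 4

4


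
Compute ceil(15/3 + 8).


15/3 = 5
5 + 8 = 13
ceil(13) = 13

13


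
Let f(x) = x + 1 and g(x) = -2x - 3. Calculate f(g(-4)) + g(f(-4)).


f(g(-4)) = 6
g(f(-4)) = 3
Sum = 9

9


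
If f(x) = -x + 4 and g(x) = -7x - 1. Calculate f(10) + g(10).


f(10) = -6
g(10) = -71
Sum = -77

-77


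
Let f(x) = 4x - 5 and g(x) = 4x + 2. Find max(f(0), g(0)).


f(0) = -5
g(0) = 2
max = 2

2


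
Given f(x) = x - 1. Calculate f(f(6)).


f(6) = 5
f(5) = 4

4


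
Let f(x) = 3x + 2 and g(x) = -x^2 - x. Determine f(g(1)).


-4


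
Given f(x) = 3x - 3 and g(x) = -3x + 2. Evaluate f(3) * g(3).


f(3) = 6
g(3) = -7
Product = -42

-42


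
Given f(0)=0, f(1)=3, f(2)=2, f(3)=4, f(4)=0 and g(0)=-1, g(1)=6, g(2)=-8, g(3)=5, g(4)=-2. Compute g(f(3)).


f(3) = 4
g(4) = -2

-2


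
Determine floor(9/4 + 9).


9/4 = 2.25
2.25 + 9 = 11.25
floor(11.25) = 11

11


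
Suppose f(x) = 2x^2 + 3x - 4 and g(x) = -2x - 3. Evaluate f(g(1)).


31


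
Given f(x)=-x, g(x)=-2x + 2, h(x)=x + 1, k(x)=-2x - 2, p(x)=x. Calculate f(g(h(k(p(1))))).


p(1) = 1
k(1) = -4
h(-4) = -3
g(-3) = 8
f(8) = -8

-8


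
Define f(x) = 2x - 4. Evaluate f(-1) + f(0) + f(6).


f(-1) = -6
f(0) = -4
f(6) = 8
Sum = -2

-2


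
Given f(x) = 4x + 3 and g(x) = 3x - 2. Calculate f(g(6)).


g(6) = 16
f(16) = 67

67


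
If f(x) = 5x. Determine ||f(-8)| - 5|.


35


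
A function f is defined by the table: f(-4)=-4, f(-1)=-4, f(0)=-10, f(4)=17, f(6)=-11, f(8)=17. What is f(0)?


Reading from the table at x = 0

-10


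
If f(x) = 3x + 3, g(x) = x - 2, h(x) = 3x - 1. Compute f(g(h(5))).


39


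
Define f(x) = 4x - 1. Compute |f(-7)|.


29


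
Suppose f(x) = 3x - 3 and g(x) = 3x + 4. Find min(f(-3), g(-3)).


f(-3) = -12
g(-3) = -5
min = -12

-12


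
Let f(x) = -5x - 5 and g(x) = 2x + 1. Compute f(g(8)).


-90


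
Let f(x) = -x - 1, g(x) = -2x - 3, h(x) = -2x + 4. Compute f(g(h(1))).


h(1) = 2
g(2) = -7
f(-7) = 6

6


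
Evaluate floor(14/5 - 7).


14/5 = 2.8
2.8 - 7 = -4.2
floor(-4.2) = -5

-5


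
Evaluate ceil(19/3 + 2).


19/3 = 6.3333
6.3333 + 2 = 8.3333
ceil(8.3333) = 9

9


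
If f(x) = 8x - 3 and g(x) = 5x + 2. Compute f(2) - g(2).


f(2) = 13
g(2) = 12
Difference = 1

1


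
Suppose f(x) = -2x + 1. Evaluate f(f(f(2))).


f(2) = -3
f(-3) = 7
f(7) = -13

-13


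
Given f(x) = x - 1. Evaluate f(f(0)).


f(0) = -1
f(-1) = -2

-2


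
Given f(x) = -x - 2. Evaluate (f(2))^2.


f(2) = -4
(-4)^2 = 16

16


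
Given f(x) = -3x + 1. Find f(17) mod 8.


f(17) = -50
-50 mod 8 = 6

6


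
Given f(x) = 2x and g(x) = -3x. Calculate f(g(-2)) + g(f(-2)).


f(g(-2)) = 12
g(f(-2)) = 12
Sum = 24

24


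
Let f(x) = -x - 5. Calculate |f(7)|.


f(7) = -12
|-12| = 12

12


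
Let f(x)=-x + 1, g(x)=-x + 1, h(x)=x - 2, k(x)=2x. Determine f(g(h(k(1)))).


0


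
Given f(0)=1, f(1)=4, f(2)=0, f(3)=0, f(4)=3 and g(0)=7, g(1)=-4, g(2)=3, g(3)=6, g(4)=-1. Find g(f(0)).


f(0) = 1
g(1) = -4

-4


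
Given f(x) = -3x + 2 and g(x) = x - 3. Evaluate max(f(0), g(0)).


2


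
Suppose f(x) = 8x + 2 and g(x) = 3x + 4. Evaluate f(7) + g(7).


83


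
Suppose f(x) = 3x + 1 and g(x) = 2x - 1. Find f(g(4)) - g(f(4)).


f(g(4)) = 22
g(f(4)) = 25
Difference = -3

-3


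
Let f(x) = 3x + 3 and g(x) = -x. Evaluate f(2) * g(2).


-18


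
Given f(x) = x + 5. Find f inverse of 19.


Solve x + 5 = 19
x = (19 - 5) / 1 = 14

14


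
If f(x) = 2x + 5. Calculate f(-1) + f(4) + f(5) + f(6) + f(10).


f(-1) = 3
f(4) = 13
f(5) = 15
f(6) = 17
f(10) = 25
Sum = 73

73


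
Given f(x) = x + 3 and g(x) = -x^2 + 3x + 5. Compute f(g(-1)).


g(-1) = 1
f(1) = 4

4


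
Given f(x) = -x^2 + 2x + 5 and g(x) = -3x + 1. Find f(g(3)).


g(3) = -8
f(-8) = (-1)*(-8)^2 + 2*(-8) + 5 = -75

-75


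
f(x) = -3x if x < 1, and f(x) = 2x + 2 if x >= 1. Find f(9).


9 satisfies x >= 1
f(9) = 20

20


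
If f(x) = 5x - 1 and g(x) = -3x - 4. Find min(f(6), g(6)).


f(6) = 29
g(6) = -22
min = -22

-22


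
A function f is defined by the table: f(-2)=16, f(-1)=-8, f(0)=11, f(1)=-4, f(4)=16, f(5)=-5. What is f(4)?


Reading from the table at x = 4

16


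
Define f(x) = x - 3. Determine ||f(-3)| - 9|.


f(-3) = -6
|-6| = 6
|6 - 9| = 3

3


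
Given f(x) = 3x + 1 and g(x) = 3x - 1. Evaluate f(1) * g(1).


f(1) = 4
g(1) = 2
Product = 8

8


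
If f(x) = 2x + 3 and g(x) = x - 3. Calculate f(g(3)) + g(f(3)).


9


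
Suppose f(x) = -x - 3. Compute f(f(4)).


f(4) = -7
f(-7) = 4

4


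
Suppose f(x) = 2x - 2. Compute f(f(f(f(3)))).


f(3) = 4
f(4) = 6
f(6) = 10
f(10) = 18

18


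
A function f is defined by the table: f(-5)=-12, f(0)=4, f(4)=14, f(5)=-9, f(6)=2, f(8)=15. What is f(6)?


Reading from the table at x = 6

2


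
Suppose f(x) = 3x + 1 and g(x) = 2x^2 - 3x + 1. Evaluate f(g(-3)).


85


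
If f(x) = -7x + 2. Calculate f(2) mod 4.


f(2) = -12
-12 mod 4 = 0

0


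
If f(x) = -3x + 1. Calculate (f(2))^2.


25


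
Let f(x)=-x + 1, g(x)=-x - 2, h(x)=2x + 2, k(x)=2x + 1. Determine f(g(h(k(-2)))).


k(-2) = -3
h(-3) = -4
g(-4) = 2
f(2) = -1

-1


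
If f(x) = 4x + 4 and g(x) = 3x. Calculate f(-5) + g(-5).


f(-5) = -16
g(-5) = -15
Sum = -31

-31


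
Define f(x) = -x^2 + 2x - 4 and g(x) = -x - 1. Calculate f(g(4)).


-39


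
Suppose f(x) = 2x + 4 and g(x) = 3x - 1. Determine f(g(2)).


g(2) = 5
f(5) = 14

14


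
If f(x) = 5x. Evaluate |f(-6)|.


30


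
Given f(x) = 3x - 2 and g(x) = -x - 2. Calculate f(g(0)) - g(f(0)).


f(g(0)) = -8
g(f(0)) = 0
Difference = -8

-8


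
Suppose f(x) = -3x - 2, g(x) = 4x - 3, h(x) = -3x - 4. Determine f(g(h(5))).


h(5) = -19
g(-19) = -79
f(-79) = 235

235


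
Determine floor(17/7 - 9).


17/7 = 2.4286
2.4286 - 9 = -6.5714
floor(-6.5714) = -7

-7


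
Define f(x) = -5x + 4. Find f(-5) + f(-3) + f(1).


f(-5) = 29
f(-3) = 19
f(1) = -1
Sum = 47

47


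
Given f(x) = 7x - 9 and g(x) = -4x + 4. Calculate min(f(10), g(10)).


f(10) = 61
g(10) = -36
min = -36

-36


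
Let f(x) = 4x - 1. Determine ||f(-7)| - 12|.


f(-7) = -29
|-29| = 29
|29 - 12| = 17

17


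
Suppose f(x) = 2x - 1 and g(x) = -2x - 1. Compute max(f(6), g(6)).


f(6) = 11
g(6) = -13
max = 11

11


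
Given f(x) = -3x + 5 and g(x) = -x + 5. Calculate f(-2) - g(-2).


f(-2) = 11
g(-2) = 7
Difference = 4

4


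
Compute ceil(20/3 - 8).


20/3 = 6.6667
6.6667 - 8 = -1.3333
ceil(-1.3333) = -1

-1


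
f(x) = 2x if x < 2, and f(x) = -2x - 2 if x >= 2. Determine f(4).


4 satisfies x >= 2
f(4) = -10

-10


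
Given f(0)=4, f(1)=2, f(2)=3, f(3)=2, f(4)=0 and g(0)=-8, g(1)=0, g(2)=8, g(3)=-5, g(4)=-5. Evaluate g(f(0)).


f(0) = 4
g(4) = -5

-5


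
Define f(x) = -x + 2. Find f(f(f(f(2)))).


f(2) = 0
f(0) = 2
f(2) = 0
f(0) = 2

2


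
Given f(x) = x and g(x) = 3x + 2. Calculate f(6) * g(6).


f(6) = 6
g(6) = 20
Product = 120

120


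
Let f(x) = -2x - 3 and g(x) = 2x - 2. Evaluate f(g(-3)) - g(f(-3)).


f(g(-3)) = 13
g(f(-3)) = 4
Difference = 9

9


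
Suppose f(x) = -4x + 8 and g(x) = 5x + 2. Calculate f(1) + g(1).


f(1) = 4
g(1) = 7
Sum = 11

11


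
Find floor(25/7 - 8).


25/7 = 3.5714
3.5714 - 8 = -4.4286
floor(-4.4286) = -5

-5


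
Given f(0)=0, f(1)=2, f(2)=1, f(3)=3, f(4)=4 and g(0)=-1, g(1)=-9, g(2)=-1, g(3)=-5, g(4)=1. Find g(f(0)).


-1


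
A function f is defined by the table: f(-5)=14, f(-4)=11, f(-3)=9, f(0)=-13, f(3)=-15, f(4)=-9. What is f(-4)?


Reading from the table at x = -4

11


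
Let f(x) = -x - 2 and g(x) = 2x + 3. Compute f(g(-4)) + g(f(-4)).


f(g(-4)) = 3
g(f(-4)) = 7
Sum = 10

10


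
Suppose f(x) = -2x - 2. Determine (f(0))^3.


f(0) = -2
(-2)^3 = -8

-8


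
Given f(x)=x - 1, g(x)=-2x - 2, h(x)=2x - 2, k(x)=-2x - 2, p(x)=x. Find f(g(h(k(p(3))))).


p(3) = 3
k(3) = -8
h(-8) = -18
g(-18) = 34
f(34) = 33

33


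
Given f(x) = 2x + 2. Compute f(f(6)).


f(6) = 14
f(14) = 30

30


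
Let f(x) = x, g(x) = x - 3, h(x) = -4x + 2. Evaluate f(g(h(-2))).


7


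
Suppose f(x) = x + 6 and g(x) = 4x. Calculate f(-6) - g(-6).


f(-6) = 0
g(-6) = -24
Difference = 24

24


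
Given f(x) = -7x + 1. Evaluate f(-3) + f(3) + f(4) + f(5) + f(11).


-135


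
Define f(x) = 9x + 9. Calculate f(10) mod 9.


f(10) = 99
99 mod 9 = 0

0


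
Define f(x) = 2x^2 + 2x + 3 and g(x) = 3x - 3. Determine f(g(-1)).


g(-1) = -6
f(-6) = 2*(-6)^2 + 2*(-6) + 3 = 63

63


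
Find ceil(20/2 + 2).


20/2 = 10
10 + 2 = 12
ceil(12) = 12

12


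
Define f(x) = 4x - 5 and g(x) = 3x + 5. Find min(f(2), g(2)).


f(2) = 3
g(2) = 11
min = 3

3


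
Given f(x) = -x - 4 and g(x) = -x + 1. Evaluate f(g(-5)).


g(-5) = 6
f(6) = -10

-10


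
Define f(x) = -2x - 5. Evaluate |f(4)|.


f(4) = -13
|-13| = 13

13


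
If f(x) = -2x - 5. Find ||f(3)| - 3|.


f(3) = -11
|-11| = 11
|11 - 3| = 8

8


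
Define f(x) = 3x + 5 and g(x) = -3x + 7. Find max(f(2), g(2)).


f(2) = 11
g(2) = 1
max = 11

11


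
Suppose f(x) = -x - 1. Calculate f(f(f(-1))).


f(-1) = 0
f(0) = -1
f(-1) = 0

0


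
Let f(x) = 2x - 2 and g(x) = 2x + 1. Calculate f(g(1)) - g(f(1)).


f(g(1)) = 4
g(f(1)) = 1
Difference = 3

3


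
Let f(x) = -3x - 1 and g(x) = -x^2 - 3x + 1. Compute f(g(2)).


g(2) = -9
f(-9) = 26

26


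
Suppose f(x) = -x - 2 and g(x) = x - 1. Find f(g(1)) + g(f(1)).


f(g(1)) = -2
g(f(1)) = -4
Sum = -6

-6


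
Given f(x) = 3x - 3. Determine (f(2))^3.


27


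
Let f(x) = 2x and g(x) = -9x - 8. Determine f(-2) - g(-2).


f(-2) = -4
g(-2) = 10
Difference = -14

-14


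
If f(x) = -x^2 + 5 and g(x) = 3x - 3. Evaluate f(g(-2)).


g(-2) = -9
f(-9) = (-1)*(-9)^2 + 5 = -76

-76


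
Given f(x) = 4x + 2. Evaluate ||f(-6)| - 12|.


f(-6) = -22
|-22| = 22
|22 - 12| = 10

10


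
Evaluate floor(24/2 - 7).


5


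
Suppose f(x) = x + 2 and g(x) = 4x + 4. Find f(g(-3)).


g(-3) = -8
f(-8) = -6

-6


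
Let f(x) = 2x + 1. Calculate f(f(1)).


f(1) = 3
f(3) = 7

7


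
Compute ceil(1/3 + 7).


1/3 = 0.3333
0.3333 + 7 = 7.3333
ceil(7.3333) = 8

8


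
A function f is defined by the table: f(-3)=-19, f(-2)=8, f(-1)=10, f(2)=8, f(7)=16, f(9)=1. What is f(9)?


Reading from the table at x = 9

1


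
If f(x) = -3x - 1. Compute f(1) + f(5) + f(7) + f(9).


-70


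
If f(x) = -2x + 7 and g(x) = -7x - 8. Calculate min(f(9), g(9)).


f(9) = -11
g(9) = -71
min = -71

-71


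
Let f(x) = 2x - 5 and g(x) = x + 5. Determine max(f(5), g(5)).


f(5) = 5
g(5) = 10
max = 10

10


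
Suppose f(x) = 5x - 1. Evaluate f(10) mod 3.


1


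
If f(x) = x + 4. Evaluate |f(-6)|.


2


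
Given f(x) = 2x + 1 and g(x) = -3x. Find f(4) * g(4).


f(4) = 9
g(4) = -12
Product = -108

-108


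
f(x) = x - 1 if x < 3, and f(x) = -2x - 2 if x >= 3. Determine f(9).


9 satisfies x >= 3
f(9) = -20

-20


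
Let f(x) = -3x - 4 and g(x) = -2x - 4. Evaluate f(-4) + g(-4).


f(-4) = 8
g(-4) = 4
Sum = 12

12


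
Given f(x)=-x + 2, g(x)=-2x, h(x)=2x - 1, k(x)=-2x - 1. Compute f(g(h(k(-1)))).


k(-1) = 1
h(1) = 1
g(1) = -2
f(-2) = 4

4


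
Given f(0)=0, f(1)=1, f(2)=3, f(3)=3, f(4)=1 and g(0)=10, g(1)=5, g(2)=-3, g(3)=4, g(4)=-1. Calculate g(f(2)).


f(2) = 3
g(3) = 4

4


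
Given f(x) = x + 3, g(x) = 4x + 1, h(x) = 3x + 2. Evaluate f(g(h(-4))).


h(-4) = -10
g(-10) = -39
f(-39) = -36

-36


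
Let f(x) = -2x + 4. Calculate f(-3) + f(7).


f(-3) = 10
f(7) = -10
Sum = 0

0


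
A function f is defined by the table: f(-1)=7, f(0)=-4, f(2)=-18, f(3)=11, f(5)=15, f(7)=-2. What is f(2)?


Reading from the table at x = 2

-18


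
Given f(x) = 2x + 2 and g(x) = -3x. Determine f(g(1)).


g(1) = -3
f(-3) = -4

-4


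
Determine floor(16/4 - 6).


16/4 = 4
4 - 6 = -2
floor(-2) = -2

-2


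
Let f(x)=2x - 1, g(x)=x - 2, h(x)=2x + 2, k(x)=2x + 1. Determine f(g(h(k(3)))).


k(3) = 7
h(7) = 16
g(16) = 14
f(14) = 27

27


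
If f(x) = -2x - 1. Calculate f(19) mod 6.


f(19) = -39
-39 mod 6 = 3

3


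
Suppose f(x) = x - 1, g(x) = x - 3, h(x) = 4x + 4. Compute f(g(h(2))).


h(2) = 12
g(12) = 9
f(9) = 8

8


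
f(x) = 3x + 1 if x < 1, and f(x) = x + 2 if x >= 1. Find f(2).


2 satisfies x >= 1
f(2) = 4

4


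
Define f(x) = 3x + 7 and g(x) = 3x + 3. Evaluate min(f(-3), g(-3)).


-6


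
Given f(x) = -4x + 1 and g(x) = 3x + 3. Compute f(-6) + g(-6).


f(-6) = 25
g(-6) = -15
Sum = 10

10


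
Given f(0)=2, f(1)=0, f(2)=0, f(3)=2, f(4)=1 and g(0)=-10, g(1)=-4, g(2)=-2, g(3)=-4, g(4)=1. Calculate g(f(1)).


f(1) = 0
g(0) = -10

-10


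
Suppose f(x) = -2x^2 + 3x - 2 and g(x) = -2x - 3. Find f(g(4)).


g(4) = -11
f(-11) = (-2)*(-11)^2 + 3*(-11) - 2 = -277

-277


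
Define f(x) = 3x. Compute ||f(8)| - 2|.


f(8) = 24
|24| = 24
|24 - 2| = 22

22


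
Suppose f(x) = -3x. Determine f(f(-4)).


f(-4) = 12
f(12) = -36

-36


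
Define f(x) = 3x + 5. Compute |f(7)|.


f(7) = 26
|26| = 26

26


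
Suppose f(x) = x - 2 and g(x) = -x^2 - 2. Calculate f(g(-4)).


g(-4) = -18
f(-18) = -20

-20


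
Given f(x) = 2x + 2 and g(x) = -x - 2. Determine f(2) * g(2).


-24


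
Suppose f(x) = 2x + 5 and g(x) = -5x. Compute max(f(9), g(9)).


f(9) = 23
g(9) = -45
max = 23

23


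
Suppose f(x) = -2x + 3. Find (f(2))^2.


f(2) = -1
(-1)^2 = 1

1


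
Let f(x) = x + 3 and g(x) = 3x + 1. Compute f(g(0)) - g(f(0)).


f(g(0)) = 4
g(f(0)) = 10
Difference = -6

-6


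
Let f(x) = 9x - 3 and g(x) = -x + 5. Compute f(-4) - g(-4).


f(-4) = -39
g(-4) = 9
Difference = -48

-48


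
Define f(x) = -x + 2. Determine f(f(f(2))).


f(2) = 0
f(0) = 2
f(2) = 0

0


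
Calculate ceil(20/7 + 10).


20/7 = 2.8571
2.8571 + 10 = 12.8571
ceil(12.8571) = 13

13


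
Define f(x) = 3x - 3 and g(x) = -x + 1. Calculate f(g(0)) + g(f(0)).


4


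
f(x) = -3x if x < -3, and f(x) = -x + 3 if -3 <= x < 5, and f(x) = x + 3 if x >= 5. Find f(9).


9 satisfies x >= 5
f(9) = 12

12


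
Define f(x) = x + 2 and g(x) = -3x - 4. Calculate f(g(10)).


-32


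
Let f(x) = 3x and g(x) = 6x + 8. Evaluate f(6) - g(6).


f(6) = 18
g(6) = 44
Difference = -26

-26


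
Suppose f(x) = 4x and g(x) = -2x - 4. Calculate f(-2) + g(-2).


f(-2) = -8
g(-2) = 0
Sum = -8

-8


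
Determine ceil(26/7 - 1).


26/7 = 3.7143
3.7143 - 1 = 2.7143
ceil(2.7143) = 3

3


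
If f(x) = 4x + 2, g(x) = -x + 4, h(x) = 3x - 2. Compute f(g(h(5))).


-34


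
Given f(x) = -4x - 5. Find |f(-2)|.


f(-2) = 3
|3| = 3

3


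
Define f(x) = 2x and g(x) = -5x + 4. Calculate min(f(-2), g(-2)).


-4


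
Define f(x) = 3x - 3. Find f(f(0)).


f(0) = -3
f(-3) = -12

-12


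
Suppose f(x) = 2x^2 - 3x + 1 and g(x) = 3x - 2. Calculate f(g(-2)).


153


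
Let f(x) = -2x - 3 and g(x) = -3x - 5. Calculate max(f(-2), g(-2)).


1


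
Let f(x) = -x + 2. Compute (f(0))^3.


f(0) = 2
(2)^3 = 8

8


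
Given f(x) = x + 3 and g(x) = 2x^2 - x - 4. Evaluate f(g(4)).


27


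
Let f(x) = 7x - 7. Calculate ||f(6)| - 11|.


f(6) = 35
|35| = 35
|35 - 11| = 24

24


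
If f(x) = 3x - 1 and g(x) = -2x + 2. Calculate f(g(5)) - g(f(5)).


f(g(5)) = -25
g(f(5)) = -26
Difference = 1

1


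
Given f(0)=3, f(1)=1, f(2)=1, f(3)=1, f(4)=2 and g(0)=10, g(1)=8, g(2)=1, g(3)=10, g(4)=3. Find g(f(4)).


f(4) = 2
g(2) = 1

1


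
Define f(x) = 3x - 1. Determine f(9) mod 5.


f(9) = 26
26 mod 5 = 1

1


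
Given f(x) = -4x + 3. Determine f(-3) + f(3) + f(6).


-15


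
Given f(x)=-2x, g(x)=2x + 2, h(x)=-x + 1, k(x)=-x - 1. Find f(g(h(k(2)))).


k(2) = -3
h(-3) = 4
g(4) = 10
f(10) = -20

-20


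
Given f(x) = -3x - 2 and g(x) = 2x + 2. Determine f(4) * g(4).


f(4) = -14
g(4) = 10
Product = -140

-140


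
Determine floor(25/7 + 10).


25/7 = 3.5714
3.5714 + 10 = 13.5714
floor(13.5714) = 13

13


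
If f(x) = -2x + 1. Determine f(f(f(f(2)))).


f(2) = -3
f(-3) = 7
f(7) = -13
f(-13) = 27

27


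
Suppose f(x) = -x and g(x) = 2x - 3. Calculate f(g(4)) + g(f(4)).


-16


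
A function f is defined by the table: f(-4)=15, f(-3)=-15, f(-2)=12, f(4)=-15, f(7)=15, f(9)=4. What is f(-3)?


Reading from the table at x = -3

-15


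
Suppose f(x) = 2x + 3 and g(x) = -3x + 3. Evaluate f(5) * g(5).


-156


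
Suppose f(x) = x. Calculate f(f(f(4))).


4


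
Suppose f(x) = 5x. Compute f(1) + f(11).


f(1) = 5
f(11) = 55
Sum = 60

60


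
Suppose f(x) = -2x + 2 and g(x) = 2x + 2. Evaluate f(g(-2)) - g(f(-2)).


f(g(-2)) = 6
g(f(-2)) = 14
Difference = -8

-8


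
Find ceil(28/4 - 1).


28/4 = 7
7 - 1 = 6
ceil(6) = 6

6


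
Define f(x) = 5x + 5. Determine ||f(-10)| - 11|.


f(-10) = -45
|-45| = 45
|45 - 11| = 34

34


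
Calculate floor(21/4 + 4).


21/4 = 5.25
5.25 + 4 = 9.25
floor(9.25) = 9

9


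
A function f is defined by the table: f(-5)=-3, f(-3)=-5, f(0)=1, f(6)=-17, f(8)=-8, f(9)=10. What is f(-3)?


Reading from the table at x = -3

-5


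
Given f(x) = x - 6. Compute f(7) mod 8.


1


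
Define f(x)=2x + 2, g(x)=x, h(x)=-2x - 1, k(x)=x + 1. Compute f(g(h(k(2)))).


k(2) = 3
h(3) = -7
g(-7) = -7
f(-7) = -12

-12


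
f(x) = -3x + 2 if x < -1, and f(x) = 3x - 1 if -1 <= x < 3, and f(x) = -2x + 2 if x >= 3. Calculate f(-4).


-4 satisfies x < -1
f(-4) = 14

14


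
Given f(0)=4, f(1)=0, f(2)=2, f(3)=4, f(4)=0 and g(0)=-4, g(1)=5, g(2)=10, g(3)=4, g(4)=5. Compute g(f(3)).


f(3) = 4
g(4) = 5

5


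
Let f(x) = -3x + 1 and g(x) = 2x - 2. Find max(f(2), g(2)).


f(2) = -5
g(2) = 2
max = 2

2


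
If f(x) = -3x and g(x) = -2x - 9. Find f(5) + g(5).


f(5) = -15
g(5) = -19
Sum = -34

-34


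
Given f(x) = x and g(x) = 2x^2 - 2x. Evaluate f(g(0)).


0


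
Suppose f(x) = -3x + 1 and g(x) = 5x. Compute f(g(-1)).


g(-1) = -5
f(-5) = 16

16


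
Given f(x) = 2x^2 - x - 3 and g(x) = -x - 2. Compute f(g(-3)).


g(-3) = 1
f(1) = 2*(1)^2 - 1*(1) - 3 = -2

-2


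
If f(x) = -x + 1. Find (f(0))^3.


f(0) = 1
(1)^3 = 1

1


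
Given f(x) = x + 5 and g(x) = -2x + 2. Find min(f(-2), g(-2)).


f(-2) = 3
g(-2) = 6
min = 3

3


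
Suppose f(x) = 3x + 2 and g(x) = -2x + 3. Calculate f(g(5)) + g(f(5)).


-50


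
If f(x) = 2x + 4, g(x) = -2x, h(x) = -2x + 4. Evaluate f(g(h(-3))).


h(-3) = 10
g(10) = -20
f(-20) = -36

-36


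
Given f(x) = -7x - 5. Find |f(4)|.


f(4) = -33
|-33| = 33

33


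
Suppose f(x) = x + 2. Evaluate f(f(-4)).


f(-4) = -2
f(-2) = 0

0


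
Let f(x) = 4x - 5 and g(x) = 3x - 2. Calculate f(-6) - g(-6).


f(-6) = -29
g(-6) = -20
Difference = -9

-9


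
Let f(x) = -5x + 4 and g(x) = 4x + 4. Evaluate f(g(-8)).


144


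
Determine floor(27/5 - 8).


27/5 = 5.4
5.4 - 8 = -2.6
floor(-2.6) = -3

-3


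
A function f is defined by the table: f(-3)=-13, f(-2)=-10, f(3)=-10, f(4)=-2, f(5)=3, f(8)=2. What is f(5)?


Reading from the table at x = 5

3


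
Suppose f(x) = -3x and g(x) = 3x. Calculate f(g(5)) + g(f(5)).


-90


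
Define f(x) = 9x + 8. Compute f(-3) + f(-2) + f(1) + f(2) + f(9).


f(-3) = -19
f(-2) = -10
f(1) = 17
f(2) = 26
f(9) = 89
Sum = 103

103


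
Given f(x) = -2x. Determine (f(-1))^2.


4


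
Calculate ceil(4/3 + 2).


4/3 = 1.3333
1.3333 + 2 = 3.3333
ceil(3.3333) = 4

4


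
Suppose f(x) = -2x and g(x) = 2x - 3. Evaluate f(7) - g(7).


-25


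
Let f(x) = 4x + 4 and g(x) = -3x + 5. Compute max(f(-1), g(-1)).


f(-1) = 0
g(-1) = 8
max = 8

8


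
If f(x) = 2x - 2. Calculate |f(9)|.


f(9) = 16
|16| = 16

16


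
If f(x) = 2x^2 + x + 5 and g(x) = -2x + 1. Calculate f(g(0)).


g(0) = 1
f(1) = 2*(1)^2 + 1*(1) + 5 = 8

8


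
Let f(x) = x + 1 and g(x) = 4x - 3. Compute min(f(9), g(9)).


f(9) = 10
g(9) = 33
min = 10

10


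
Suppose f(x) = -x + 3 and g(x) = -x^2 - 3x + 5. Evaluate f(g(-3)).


-2


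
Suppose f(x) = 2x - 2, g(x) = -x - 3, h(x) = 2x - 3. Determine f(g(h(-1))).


h(-1) = -5
g(-5) = 2
f(2) = 2

2


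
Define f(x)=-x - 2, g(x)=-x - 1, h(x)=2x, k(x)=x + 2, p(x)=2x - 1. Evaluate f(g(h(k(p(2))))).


9


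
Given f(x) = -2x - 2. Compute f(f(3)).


f(3) = -8
f(-8) = 14

14


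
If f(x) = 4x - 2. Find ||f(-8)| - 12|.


f(-8) = -34
|-34| = 34
|34 - 12| = 22

22


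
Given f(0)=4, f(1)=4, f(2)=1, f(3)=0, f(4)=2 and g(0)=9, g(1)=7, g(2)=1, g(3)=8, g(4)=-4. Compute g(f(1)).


f(1) = 4
g(4) = -4

-4


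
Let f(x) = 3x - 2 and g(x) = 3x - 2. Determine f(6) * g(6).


f(6) = 16
g(6) = 16
Product = 256

256


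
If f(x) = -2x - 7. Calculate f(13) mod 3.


f(13) = -33
-33 mod 3 = 0

0


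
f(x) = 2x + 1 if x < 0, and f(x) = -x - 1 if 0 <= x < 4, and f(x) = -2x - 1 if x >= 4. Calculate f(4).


4 satisfies x >= 4
f(4) = -9

-9


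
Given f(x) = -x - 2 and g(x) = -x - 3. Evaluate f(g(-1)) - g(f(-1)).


2


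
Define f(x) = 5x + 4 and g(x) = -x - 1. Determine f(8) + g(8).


f(8) = 44
g(8) = -9
Sum = 35

35


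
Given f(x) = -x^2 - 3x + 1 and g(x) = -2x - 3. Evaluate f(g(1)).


g(1) = -5
f(-5) = (-1)*(-5)^2 - 3*(-5) + 1 = -9

-9


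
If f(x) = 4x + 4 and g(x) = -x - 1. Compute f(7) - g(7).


f(7) = 32
g(7) = -8
Difference = 40

40


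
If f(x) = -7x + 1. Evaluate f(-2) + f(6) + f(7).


f(-2) = 15
f(6) = -41
f(7) = -48
Sum = -74

-74


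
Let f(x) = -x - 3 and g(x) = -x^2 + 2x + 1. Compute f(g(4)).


g(4) = -7
f(-7) = 4

4


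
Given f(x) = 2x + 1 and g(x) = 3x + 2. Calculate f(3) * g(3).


f(3) = 7
g(3) = 11
Product = 77

77


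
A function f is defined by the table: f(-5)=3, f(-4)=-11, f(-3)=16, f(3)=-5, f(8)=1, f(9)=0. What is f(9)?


Reading from the table at x = 9

0


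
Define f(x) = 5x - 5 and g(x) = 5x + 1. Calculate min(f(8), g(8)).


f(8) = 35
g(8) = 41
min = 35

35


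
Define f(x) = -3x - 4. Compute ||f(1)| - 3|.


f(1) = -7
|-7| = 7
|7 - 3| = 4

4


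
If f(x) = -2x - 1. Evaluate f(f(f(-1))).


f(-1) = 1
f(1) = -3
f(-3) = 5

5


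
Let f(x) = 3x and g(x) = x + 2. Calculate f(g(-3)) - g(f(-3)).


f(g(-3)) = -3
g(f(-3)) = -7
Difference = 4

4


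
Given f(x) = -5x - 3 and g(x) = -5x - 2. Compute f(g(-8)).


-193


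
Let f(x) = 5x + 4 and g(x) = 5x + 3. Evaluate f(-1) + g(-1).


-3


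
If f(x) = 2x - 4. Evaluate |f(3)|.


f(3) = 2
|2| = 2

2


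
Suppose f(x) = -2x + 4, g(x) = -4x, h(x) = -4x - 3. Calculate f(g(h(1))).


h(1) = -7
g(-7) = 28
f(28) = -52

-52


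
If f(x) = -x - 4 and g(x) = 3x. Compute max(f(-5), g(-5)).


f(-5) = 1
g(-5) = -15
max = 1

1


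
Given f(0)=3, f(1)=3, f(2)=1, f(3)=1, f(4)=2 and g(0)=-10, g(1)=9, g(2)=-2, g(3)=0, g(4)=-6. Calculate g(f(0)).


f(0) = 3
g(3) = 0

0


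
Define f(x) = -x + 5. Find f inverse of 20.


Solve -x + 5 = 20
x = (20 - 5) / (-1) = -15

-15


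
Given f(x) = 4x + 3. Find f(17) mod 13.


f(17) = 71
71 mod 13 = 6

6


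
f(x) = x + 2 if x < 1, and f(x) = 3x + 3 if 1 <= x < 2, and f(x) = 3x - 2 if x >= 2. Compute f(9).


9 satisfies x >= 2
f(9) = 25

25


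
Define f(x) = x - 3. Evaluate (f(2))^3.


f(2) = -1
(-1)^3 = -1

-1


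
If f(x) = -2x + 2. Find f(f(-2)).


f(-2) = 6
f(6) = -10

-10


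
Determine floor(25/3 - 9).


25/3 = 8.3333
8.3333 - 9 = -0.6667
floor(-0.6667) = -1

-1


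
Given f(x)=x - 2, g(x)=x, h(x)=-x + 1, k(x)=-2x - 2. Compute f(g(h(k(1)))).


k(1) = -4
h(-4) = 5
g(5) = 5
f(5) = 3

3


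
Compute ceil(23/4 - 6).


0


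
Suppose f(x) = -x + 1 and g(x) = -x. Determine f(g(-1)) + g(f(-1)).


f(g(-1)) = 0
g(f(-1)) = -2
Sum = -2

-2


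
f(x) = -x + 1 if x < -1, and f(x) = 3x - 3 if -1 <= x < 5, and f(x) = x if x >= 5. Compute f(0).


-3


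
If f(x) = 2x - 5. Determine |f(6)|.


f(6) = 7
|7| = 7

7


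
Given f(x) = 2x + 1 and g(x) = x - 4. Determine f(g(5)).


g(5) = 1
f(1) = 3

3


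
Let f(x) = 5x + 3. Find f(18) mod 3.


0


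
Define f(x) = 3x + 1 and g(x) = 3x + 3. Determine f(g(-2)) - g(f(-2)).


f(g(-2)) = -8
g(f(-2)) = -12
Difference = 4

4


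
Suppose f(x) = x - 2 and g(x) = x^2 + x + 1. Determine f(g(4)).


g(4) = 21
f(21) = 19

19


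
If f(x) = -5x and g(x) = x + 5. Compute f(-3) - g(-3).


f(-3) = 15
g(-3) = 2
Difference = 13

13


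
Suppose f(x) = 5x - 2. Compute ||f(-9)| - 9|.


f(-9) = -47
|-47| = 47
|47 - 9| = 38

38


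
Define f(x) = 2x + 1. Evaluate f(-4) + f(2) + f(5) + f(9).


f(-4) = -7
f(2) = 5
f(5) = 11
f(9) = 19
Sum = 28

28


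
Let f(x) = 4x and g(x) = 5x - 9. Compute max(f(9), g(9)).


f(9) = 36
g(9) = 36
max = 36

36


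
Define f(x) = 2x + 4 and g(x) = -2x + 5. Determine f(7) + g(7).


f(7) = 18
g(7) = -9
Sum = 9

9


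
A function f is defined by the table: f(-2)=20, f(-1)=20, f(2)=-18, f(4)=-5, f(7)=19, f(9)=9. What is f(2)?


-18


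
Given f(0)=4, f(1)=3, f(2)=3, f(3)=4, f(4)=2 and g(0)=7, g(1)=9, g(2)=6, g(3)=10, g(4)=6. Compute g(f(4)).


f(4) = 2
g(2) = 6

6


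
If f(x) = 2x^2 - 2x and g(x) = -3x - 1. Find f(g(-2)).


40


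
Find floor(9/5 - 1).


9/5 = 1.8
1.8 - 1 = 0.8
floor(0.8) = 0

0


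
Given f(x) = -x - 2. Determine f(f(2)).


f(2) = -4
f(-4) = 2

2
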